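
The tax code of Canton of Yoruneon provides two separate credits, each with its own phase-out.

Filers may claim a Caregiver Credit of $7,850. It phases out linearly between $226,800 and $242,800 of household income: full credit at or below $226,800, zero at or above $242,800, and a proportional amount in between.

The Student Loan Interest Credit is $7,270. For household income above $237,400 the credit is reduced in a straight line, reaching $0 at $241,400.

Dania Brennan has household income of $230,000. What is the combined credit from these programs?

$13,550

Caregiver Credit: $230,000 is $3,200 into a $16,000 phase-out range, leaving 12,800/16,000 of the credit: $7,850 × 12,800/16,000 = $6,280.
Student Loan Interest Credit: $230,000 is at or below the $237,400 threshold, so the full $7,270 applies.
Total: $6,280 + $7,270 = $13,550.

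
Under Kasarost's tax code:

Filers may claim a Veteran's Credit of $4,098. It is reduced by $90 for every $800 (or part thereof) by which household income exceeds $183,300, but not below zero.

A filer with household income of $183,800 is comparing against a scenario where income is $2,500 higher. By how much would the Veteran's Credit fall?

At $183,800 — income exceeds $183,300 by $500, which is 1 full-or-partial $800 increment; reduction = 1 × $90 = $90, leaving $4,008.
At $186,300 — income exceeds $183,300 by $3,000, which is 4 full-or-partial $800 increments; reduction = 4 × $90 = $360, leaving $3,738.
Lost: $4,008 − $3,738 = $270.

$270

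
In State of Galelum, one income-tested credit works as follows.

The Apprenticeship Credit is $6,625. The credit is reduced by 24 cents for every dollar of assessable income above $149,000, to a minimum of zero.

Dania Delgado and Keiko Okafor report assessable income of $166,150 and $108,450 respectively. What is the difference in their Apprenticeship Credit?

Dania ($166,150): Apprenticeship Credit: 24% of the $17,150 excess over $149,000 is $4,116; credit = $6,625 − $4,116 = $2,509.
Keiko ($108,450): Apprenticeship Credit: $108,450 is at or below the $149,000 threshold, so the full $6,625 applies.
Difference: |$2,509 − $6,625| = $4,116.

$4,116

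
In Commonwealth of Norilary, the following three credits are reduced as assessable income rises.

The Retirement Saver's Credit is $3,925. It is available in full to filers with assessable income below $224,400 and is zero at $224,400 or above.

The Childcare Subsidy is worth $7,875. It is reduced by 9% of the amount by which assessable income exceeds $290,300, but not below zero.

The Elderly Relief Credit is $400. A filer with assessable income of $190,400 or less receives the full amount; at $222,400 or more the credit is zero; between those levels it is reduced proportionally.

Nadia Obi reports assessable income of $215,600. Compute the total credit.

$11,885

Retirement Saver's Credit: $215,600 is below the $224,400 cutoff, so the full $3,925 applies.
Childcare Subsidy: $215,600 is at or below the $290,300 threshold, so the full $7,875 applies.
Elderly Relief Credit: $215,600 is $25,200 into a $32,000 phase-out range, leaving 6,800/32,000 of the credit: $400 × 6,800/32,000 = $85.
Total: $3,925 + $7,875 + $85 = $11,885.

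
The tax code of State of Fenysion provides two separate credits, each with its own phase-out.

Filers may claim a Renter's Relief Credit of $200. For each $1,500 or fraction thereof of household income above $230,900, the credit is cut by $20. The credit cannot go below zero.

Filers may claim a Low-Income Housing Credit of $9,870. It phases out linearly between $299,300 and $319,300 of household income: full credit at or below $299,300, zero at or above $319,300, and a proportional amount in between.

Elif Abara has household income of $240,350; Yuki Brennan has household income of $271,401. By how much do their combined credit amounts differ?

$60

Elif ($240,350): Renter's Relief Credit: income exceeds $230,900 by $9,450, which is 7 full-or-partial $1,500 increments; reduction = 7 × $20 = $140, leaving $60. Low-Income Housing Credit: $240,350 is at or below the $299,300 threshold, so the full $9,870 applies. total $60 + $9,870 = $9,930
Yuki ($271,401): Renter's Relief Credit: income exceeds $230,900 by $40,501 → 28 increments × $20 = $560 ≥ base, so the credit is $0. Low-Income Housing Credit: $271,401 is at or below the $299,300 threshold, so the full $9,870 applies. total $0 + $9,870 = $9,870
Difference: |$9,930 − $9,870| = $60.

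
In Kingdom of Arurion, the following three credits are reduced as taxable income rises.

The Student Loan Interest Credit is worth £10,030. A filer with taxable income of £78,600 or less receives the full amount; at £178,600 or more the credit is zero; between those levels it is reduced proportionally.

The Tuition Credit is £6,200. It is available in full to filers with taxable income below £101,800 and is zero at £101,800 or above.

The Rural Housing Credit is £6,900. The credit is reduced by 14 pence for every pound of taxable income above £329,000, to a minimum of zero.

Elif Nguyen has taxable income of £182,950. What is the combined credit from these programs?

£6,900

Student Loan Interest Credit: £182,950 is at or above £178,600, so the credit is £0.
Tuition Credit: £182,950 meets or exceeds the £101,800 cutoff, so the credit is £0.
Rural Housing Credit: £182,950 is at or below the £329,000 threshold, so the full £6,900 applies.
Total: £0 + £0 + £6,900 = £6,900.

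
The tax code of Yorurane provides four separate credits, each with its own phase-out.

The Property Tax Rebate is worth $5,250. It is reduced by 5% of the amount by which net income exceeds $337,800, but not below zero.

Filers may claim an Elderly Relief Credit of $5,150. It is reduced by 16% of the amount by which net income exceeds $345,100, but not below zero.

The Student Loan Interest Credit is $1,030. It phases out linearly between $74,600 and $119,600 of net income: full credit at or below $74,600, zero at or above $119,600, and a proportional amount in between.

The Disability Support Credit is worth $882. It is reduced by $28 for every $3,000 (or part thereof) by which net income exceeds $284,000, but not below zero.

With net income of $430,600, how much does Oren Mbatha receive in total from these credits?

Property Tax Rebate: 5% of the $92,800 excess over $337,800 is $4,640; credit = $5,250 − $4,640 = $610.
Elderly Relief Credit: 16% of the $85,500 excess over $345,100 is $13,680 ≥ base, so the credit is $0.
Student Loan Interest Credit: $430,600 is at or above $119,600, so the credit is $0.
Disability Support Credit: income exceeds $284,000 by $146,600 → 49 increments × $28 = $1,372 ≥ base, so the credit is $0.
Total: $610 + $0 + $0 + $0 = $610.

$610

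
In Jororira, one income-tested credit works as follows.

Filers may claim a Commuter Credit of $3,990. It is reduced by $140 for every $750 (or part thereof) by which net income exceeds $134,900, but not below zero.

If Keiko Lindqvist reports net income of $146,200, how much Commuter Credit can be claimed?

Commuter Credit: income exceeds $134,900 by $11,300, which is 16 full-or-partial $750 increments; reduction = 16 × $140 = $2,240, leaving $1,750.

$1,750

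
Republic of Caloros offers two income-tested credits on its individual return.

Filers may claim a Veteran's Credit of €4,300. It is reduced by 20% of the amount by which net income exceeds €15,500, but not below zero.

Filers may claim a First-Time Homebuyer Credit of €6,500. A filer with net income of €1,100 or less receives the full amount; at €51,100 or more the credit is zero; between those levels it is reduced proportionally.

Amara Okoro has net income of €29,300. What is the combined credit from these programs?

Veteran's Credit: 20% of the €13,800 excess over €15,500 is €2,760; credit = €4,300 − €2,760 = €1,540.
First-Time Homebuyer Credit: €29,300 is €28,200 into a €50,000 phase-out range, leaving 21,800/50,000 of the credit: €6,500 × 21,800/50,000 = €2,834.
Total: €1,540 + €2,834 = €4,374.

€4,374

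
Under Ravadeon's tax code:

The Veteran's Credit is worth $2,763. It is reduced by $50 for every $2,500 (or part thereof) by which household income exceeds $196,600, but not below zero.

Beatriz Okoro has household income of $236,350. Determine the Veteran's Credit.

Veteran's Credit: income exceeds $196,600 by $39,750, which is 16 full-or-partial $2,500 increments; reduction = 16 × $50 = $800, leaving $1,963.

$1,963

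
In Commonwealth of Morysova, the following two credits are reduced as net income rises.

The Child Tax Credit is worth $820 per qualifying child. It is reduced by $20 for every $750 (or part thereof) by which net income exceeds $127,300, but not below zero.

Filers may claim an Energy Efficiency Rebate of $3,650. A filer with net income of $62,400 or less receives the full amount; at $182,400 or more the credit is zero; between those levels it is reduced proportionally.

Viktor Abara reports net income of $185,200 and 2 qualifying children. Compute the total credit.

Child Tax Credit: base = 2 × $820 = $1,640. income exceeds $127,300 by $57,900, which is 78 full-or-partial $750 increments; reduction = 78 × $20 = $1,560, leaving $80.
Energy Efficiency Rebate: $185,200 is at or above $182,400, so the credit is $0.
Total: $80 + $0 = $80.

$80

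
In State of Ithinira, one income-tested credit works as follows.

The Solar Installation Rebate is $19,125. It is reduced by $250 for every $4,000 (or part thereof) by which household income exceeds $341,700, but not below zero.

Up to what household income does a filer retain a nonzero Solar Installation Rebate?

After 76 increments the reduction is 76 × $250 = $19,000, leaving $125; one more increment wipes it out. Increment 76 ends at excess 76 × $4,000 = $304,000, so the highest qualifying income is $341,700 + $304,000 = $645,700.

$645,700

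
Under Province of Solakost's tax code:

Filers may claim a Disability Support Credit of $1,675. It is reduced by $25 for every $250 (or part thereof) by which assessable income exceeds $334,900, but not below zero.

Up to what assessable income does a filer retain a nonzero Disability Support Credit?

After 66 increments the reduction is 66 × $25 = $1,650, leaving $25; one more increment wipes it out. Increment 66 ends at excess 66 × $250 = $16,500, so the highest qualifying income is $334,900 + $16,500 = $351,400.

$351,400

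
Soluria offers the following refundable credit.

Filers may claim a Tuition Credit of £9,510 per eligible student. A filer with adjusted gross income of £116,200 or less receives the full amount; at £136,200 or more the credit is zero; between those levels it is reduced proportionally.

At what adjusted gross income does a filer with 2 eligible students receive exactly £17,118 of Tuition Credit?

Full credit = 2 × £9,510 = £19,020.
£17,118 is 17,118/19,020 of the full £19,020, so 1,902/19,020 of the £20,000 range has been used: income = £116,200 + £20,000 × 1,902/19,020 = £118,200.

£118,200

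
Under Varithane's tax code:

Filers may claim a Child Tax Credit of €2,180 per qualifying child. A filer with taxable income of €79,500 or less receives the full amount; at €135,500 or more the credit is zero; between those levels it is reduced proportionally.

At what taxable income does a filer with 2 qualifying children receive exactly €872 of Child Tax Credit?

€124,300

Full credit = 2 × €2,180 = €4,360.
€872 is 872/4,360 of the full €4,360, so 3,488/4,360 of the €56,000 range has been used: income = €79,500 + €56,000 × 3,488/4,360 = €124,300.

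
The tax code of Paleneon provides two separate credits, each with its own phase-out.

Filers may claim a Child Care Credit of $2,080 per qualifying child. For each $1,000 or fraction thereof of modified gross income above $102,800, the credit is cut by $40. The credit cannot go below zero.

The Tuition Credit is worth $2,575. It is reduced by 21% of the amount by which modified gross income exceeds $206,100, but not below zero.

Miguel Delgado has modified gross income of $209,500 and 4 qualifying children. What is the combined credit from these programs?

Child Care Credit: base = 4 × $2,080 = $8,320. income exceeds $102,800 by $106,700, which is 107 full-or-partial $1,000 increments; reduction = 107 × $40 = $4,280, leaving $4,040.
Tuition Credit: 21% of the $3,400 excess over $206,100 is $714; credit = $2,575 − $714 = $1,861.
Total: $4,040 + $1,861 = $5,901.

$5,901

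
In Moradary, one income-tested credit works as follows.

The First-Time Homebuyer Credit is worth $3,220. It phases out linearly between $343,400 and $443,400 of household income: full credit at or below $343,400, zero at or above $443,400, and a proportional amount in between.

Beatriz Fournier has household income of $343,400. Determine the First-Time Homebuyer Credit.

$3,220

First-Time Homebuyer Credit: $343,400 is at or below the $343,400 threshold, so the full $3,220 applies.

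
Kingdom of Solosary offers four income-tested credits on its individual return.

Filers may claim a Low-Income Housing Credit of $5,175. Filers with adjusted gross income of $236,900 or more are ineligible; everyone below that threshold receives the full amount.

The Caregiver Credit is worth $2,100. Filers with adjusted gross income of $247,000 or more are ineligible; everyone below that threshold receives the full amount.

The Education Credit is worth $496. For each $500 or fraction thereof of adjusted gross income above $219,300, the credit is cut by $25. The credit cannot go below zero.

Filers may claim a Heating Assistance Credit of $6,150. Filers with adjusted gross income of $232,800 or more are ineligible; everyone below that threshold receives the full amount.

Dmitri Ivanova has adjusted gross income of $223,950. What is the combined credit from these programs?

$13,671

Low-Income Housing Credit: $223,950 is below the $236,900 cutoff, so the full $5,175 applies.
Caregiver Credit: $223,950 is below the $247,000 cutoff, so the full $2,100 applies.
Education Credit: income exceeds $219,300 by $4,650, which is 10 full-or-partial $500 increments; reduction = 10 × $25 = $250, leaving $246.
Heating Assistance Credit: $223,950 is below the $232,800 cutoff, so the full $6,150 applies.
Total: $5,175 + $2,100 + $246 + $6,150 = $13,671.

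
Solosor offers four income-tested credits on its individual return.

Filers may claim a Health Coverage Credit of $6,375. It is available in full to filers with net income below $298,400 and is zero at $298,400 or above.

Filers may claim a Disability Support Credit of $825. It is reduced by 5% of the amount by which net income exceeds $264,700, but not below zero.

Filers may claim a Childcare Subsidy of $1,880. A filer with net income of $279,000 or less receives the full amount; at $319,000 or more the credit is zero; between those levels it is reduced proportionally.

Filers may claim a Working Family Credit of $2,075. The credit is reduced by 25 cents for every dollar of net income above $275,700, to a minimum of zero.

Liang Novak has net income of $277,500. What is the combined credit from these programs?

Health Coverage Credit: $277,500 is below the $298,400 cutoff, so the full $6,375 applies.
Disability Support Credit: 5% of the $12,800 excess over $264,700 is $640; credit = $825 − $640 = $185.
Childcare Subsidy: $277,500 is at or below the $279,000 threshold, so the full $1,880 applies.
Working Family Credit: 25% of the $1,800 excess over $275,700 is $450; credit = $2,075 − $450 = $1,625.
Total: $6,375 + $185 + $1,880 + $1,625 = $10,065.

$10,065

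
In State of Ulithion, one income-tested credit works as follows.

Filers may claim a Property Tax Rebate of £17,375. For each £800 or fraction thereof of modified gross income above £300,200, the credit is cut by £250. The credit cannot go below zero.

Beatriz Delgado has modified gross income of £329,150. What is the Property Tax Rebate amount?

Property Tax Rebate: income exceeds £300,200 by £28,950, which is 37 full-or-partial £800 increments; reduction = 37 × £250 = £9,250, leaving £8,125.

£8,125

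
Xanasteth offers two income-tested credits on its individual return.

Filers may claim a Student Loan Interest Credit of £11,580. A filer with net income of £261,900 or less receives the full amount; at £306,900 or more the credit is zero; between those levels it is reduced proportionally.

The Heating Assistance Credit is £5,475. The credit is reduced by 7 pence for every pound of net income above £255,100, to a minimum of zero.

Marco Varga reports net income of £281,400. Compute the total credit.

£10,196

Student Loan Interest Credit: £281,400 is £19,500 into a £45,000 phase-out range, leaving 25,500/45,000 of the credit: £11,580 × 25,500/45,000 = £6,562.
Heating Assistance Credit: 7% of the £26,300 excess over £255,100 is £1,841; credit = £5,475 − £1,841 = £3,634.
Total: £6,562 + £3,634 = £10,196.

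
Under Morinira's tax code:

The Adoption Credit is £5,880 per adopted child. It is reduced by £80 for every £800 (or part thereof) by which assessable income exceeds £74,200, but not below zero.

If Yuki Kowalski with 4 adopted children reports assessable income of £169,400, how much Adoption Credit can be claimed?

Adoption Credit: base = 4 × £5,880 = £23,520. income exceeds £74,200 by £95,200, which is 119 full-or-partial £800 increments; reduction = 119 × £80 = £9,520, leaving £14,000.

£14,000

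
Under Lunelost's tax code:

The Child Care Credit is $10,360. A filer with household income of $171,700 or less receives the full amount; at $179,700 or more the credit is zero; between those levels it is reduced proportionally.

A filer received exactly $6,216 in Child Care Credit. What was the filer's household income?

$6,216 is 6,216/10,360 of the full $10,360, so 4,144/10,360 of the $8,000 range has been used: income = $171,700 + $8,000 × 4,144/10,360 = $174,900.

$174,900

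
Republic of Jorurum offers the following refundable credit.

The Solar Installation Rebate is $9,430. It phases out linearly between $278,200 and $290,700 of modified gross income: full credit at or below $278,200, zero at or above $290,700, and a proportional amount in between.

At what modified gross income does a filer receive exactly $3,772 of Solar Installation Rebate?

$285,700

$3,772 is 3,772/9,430 of the full $9,430, so 5,658/9,430 of the $12,500 range has been used: income = $278,200 + $12,500 × 5,658/9,430 = $285,700.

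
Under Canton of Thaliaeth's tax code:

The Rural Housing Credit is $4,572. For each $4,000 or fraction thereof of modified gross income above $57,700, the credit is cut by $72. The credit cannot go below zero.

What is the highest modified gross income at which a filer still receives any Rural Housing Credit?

$309,700

After 63 increments the reduction is 63 × $72 = $4,536, leaving $36; one more increment wipes it out. Increment 63 ends at excess 63 × $4,000 = $252,000, so the highest qualifying income is $57,700 + $252,000 = $309,700.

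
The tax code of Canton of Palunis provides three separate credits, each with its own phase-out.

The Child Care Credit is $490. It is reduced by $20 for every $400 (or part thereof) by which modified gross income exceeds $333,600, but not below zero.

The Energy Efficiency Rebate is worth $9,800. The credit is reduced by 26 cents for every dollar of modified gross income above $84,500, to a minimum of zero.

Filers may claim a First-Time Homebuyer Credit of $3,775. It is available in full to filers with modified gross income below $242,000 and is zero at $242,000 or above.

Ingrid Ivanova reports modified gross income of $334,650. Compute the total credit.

Child Care Credit: income exceeds $333,600 by $1,050, which is 3 full-or-partial $400 increments; reduction = 3 × $20 = $60, leaving $430.
Energy Efficiency Rebate: 26% of the $250,150 excess over $84,500 is $65,039 ≥ base, so the credit is $0.
First-Time Homebuyer Credit: $334,650 meets or exceeds the $242,000 cutoff, so the credit is $0.
Total: $430 + $0 + $0 = $430.

$430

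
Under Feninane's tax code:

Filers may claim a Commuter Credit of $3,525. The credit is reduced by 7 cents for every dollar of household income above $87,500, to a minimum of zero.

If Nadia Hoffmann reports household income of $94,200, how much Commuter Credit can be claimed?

Commuter Credit: 7% of the $6,700 excess over $87,500 is $469; credit = $3,525 − $469 = $3,056.

$3,056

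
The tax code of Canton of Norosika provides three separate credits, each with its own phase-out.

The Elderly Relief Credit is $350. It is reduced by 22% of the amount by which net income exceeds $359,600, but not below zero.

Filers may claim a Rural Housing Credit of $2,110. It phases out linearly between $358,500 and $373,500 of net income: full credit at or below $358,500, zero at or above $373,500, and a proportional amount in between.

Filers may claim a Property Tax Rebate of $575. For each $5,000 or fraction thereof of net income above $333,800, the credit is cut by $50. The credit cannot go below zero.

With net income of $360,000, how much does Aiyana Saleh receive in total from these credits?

$2,436

Elderly Relief Credit: 22% of the $400 excess over $359,600 is $88; credit = $350 − $88 = $262.
Rural Housing Credit: $360,000 is $1,500 into a $15,000 phase-out range, leaving 13,500/15,000 of the credit: $2,110 × 13,500/15,000 = $1,899.
Property Tax Rebate: income exceeds $333,800 by $26,200, which is 6 full-or-partial $5,000 increments; reduction = 6 × $50 = $300, leaving $275.
Total: $262 + $1,899 + $275 = $2,436.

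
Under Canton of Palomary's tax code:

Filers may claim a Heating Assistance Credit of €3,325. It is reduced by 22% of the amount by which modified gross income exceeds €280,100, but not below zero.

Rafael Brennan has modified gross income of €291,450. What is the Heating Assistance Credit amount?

€828

Heating Assistance Credit: 22% of the €11,350 excess over €280,100 is €2,497; credit = €3,325 − €2,497 = €828.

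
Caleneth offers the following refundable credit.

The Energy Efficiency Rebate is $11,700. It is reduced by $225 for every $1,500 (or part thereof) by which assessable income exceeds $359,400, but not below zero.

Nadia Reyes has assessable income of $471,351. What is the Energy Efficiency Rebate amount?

Energy Efficiency Rebate: income exceeds $359,400 by $111,951 → 75 increments × $225 = $16,875 ≥ base, so the credit is $0.

$0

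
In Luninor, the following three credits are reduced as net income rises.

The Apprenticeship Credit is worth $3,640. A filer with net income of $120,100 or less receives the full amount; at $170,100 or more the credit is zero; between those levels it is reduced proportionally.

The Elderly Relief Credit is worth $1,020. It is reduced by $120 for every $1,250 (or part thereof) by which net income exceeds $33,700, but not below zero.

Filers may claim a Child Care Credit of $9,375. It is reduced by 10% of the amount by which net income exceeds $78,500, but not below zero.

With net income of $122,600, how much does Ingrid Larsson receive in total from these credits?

$8,423

Apprenticeship Credit: $122,600 is $2,500 into a $50,000 phase-out range, leaving 47,500/50,000 of the credit: $3,640 × 47,500/50,000 = $3,458.
Elderly Relief Credit: income exceeds $33,700 by $88,900 → 72 increments × $120 = $8,640 ≥ base, so the credit is $0.
Child Care Credit: 10% of the $44,100 excess over $78,500 is $4,410; credit = $9,375 − $4,410 = $4,965.
Total: $3,458 + $0 + $4,965 = $8,423.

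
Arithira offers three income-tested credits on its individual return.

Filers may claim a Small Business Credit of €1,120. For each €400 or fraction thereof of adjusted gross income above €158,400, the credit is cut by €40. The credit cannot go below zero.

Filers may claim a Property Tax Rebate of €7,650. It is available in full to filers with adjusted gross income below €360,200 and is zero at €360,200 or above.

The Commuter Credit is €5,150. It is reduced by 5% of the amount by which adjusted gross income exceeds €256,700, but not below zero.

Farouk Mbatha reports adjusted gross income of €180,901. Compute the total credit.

€12,800

Small Business Credit: income exceeds €158,400 by €22,501 → 57 increments × €40 = €2,280 ≥ base, so the credit is €0.
Property Tax Rebate: €180,901 is below the €360,200 cutoff, so the full €7,650 applies.
Commuter Credit: €180,901 is at or below the €256,700 threshold, so the full €5,150 applies.
Total: €0 + €7,650 + €5,150 = €12,800.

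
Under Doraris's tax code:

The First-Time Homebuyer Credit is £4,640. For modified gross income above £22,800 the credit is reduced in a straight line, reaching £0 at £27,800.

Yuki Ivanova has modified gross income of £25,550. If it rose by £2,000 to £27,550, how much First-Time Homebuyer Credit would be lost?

At £25,550 — £25,550 is £2,750 into a £5,000 phase-out range, leaving 2,250/5,000 of the credit: £4,640 × 2,250/5,000 = £2,088.
At £27,550 — £27,550 is £4,750 into a £5,000 phase-out range, leaving 250/5,000 of the credit: £4,640 × 250/5,000 = £232.
Lost: £2,088 − £232 = £1,856.

£1,856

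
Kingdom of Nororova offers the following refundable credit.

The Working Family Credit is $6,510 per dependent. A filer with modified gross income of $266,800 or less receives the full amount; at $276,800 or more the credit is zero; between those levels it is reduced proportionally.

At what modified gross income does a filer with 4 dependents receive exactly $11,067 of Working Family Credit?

$272,550

Full credit = 4 × $6,510 = $26,040.
$11,067 is 11,067/26,040 of the full $26,040, so 14,973/26,040 of the $10,000 range has been used: income = $266,800 + $10,000 × 14,973/26,040 = $272,550.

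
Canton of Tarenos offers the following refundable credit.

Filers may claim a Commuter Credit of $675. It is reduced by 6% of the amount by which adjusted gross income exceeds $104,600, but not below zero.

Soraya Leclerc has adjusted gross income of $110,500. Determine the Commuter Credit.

$321

Commuter Credit: 6% of the $5,900 excess over $104,600 is $354; credit = $675 − $354 = $321.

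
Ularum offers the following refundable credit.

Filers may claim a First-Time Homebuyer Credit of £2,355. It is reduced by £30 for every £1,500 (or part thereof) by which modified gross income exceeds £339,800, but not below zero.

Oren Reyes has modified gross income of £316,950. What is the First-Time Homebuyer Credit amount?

£2,355

First-Time Homebuyer Credit: £316,950 is at or below the £339,800 threshold, so the full £2,355 applies.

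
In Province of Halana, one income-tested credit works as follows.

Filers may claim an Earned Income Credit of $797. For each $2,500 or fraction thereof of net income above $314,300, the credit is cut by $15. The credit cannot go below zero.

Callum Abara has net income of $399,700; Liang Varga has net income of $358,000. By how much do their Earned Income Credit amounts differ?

$255

Callum ($399,700): Earned Income Credit: income exceeds $314,300 by $85,400, which is 35 full-or-partial $2,500 increments; reduction = 35 × $15 = $525, leaving $272.
Liang ($358,000): Earned Income Credit: income exceeds $314,300 by $43,700, which is 18 full-or-partial $2,500 increments; reduction = 18 × $15 = $270, leaving $527.
Difference: |$272 − $527| = $255.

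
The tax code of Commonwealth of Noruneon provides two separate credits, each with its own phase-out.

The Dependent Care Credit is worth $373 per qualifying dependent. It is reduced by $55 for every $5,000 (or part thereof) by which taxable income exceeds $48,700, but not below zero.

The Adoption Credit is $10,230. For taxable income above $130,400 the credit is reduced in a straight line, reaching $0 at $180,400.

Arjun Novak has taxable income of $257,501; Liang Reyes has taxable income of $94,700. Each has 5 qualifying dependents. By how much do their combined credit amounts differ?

$11,545

Arjun ($257,501): Dependent Care Credit: base = 5 × $373 = $1,865. income exceeds $48,700 by $208,801 → 42 increments × $55 = $2,310 ≥ base, so the credit is $0. Adoption Credit: $257,501 is at or above $180,400, so the credit is $0. total $0 + $0 = $0
Liang ($94,700): Dependent Care Credit: base = 5 × $373 = $1,865. income exceeds $48,700 by $46,000, which is 10 full-or-partial $5,000 increments; reduction = 10 × $55 = $550, leaving $1,315. Adoption Credit: $94,700 is at or below the $130,400 threshold, so the full $10,230 applies. total $1,315 + $10,230 = $11,545
Difference: |$0 − $11,545| = $11,545.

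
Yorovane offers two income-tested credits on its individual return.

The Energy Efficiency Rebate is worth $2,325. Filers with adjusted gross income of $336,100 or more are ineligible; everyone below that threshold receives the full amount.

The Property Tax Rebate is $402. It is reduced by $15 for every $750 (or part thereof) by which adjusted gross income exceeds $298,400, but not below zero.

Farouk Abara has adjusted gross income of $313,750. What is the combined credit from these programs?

Energy Efficiency Rebate: $313,750 is below the $336,100 cutoff, so the full $2,325 applies.
Property Tax Rebate: income exceeds $298,400 by $15,350, which is 21 full-or-partial $750 increments; reduction = 21 × $15 = $315, leaving $87.
Total: $2,325 + $87 = $2,412.

$2,412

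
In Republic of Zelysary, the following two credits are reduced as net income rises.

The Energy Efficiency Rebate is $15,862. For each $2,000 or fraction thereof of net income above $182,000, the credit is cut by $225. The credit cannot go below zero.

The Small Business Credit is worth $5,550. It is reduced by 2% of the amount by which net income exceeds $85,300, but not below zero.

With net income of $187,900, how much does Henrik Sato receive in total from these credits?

$18,685

Energy Efficiency Rebate: income exceeds $182,000 by $5,900, which is 3 full-or-partial $2,000 increments; reduction = 3 × $225 = $675, leaving $15,187.
Small Business Credit: 2% of the $102,600 excess over $85,300 is $2,052; credit = $5,550 − $2,052 = $3,498.
Total: $15,187 + $3,498 = $18,685.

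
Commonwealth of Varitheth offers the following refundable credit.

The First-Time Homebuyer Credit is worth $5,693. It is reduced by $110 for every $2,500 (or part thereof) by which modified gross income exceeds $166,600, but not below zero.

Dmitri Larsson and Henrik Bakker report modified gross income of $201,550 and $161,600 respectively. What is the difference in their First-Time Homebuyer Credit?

$1,540

Dmitri ($201,550): First-Time Homebuyer Credit: income exceeds $166,600 by $34,950, which is 14 full-or-partial $2,500 increments; reduction = 14 × $110 = $1,540, leaving $4,153.
Henrik ($161,600): First-Time Homebuyer Credit: $161,600 is at or below the $166,600 threshold, so the full $5,693 applies.
Difference: |$4,153 − $5,693| = $1,540.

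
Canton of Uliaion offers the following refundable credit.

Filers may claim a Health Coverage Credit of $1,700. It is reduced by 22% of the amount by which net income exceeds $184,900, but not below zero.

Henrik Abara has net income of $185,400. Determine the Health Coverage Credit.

$1,590

Health Coverage Credit: 22% of the $500 excess over $184,900 is $110; credit = $1,700 − $110 = $1,590.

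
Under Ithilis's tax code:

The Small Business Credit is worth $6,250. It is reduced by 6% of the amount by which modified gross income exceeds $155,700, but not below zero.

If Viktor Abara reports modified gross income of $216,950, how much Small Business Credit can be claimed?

Small Business Credit: 6% of the $61,250 excess over $155,700 is $3,675; credit = $6,250 − $3,675 = $2,575.

$2,575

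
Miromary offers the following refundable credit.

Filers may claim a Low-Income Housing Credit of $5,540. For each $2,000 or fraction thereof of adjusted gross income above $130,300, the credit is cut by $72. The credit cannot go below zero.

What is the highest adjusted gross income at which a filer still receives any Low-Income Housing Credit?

$282,300

After 76 increments the reduction is 76 × $72 = $5,472, leaving $68; one more increment wipes it out. Increment 76 ends at excess 76 × $2,000 = $152,000, so the highest qualifying income is $130,300 + $152,000 = $282,300.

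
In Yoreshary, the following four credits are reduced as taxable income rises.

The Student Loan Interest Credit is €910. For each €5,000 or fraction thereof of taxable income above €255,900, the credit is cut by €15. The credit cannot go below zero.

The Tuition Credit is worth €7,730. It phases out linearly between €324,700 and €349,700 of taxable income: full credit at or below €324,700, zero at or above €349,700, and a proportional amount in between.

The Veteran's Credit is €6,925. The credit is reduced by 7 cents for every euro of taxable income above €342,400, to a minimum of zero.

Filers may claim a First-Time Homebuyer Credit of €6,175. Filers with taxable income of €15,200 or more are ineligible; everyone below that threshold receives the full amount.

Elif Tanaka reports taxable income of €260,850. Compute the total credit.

€15,550

Student Loan Interest Credit: income exceeds €255,900 by €4,950, which is 1 full-or-partial €5,000 increment; reduction = 1 × €15 = €15, leaving €895.
Tuition Credit: €260,850 is at or below the €324,700 threshold, so the full €7,730 applies.
Veteran's Credit: €260,850 is at or below the €342,400 threshold, so the full €6,925 applies.
First-Time Homebuyer Credit: €260,850 meets or exceeds the €15,200 cutoff, so the credit is €0.
Total: €895 + €7,730 + €6,925 + €0 = €15,550.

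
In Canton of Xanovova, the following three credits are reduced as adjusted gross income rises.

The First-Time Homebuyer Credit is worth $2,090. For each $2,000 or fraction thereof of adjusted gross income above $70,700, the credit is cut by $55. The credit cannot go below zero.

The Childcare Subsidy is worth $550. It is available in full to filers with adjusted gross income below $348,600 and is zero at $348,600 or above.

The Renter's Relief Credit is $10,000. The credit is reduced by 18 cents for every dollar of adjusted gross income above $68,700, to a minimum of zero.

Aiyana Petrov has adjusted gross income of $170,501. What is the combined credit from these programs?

First-Time Homebuyer Credit: income exceeds $70,700 by $99,801 → 50 increments × $55 = $2,750 ≥ base, so the credit is $0.
Childcare Subsidy: $170,501 is below the $348,600 cutoff, so the full $550 applies.
Renter's Relief Credit: 18% of the $101,801 excess over $68,700 is $18,324.18 ≥ base, so the credit is $0.
Total: $0 + $550 + $0 = $550.

$550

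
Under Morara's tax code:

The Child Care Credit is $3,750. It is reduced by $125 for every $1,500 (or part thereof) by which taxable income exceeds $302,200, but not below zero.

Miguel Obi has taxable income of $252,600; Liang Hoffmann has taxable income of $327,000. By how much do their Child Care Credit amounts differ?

$2,125

Miguel ($252,600): Child Care Credit: $252,600 is at or below the $302,200 threshold, so the full $3,750 applies.
Liang ($327,000): Child Care Credit: income exceeds $302,200 by $24,800, which is 17 full-or-partial $1,500 increments; reduction = 17 × $125 = $2,125, leaving $1,625.
Difference: |$3,750 − $1,625| = $2,125.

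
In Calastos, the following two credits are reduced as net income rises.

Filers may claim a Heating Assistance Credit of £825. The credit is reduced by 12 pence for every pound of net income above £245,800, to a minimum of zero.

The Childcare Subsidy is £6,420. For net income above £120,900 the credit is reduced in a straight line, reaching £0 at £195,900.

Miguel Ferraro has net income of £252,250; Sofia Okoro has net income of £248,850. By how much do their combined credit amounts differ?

Miguel (£252,250): Heating Assistance Credit: 12% of the £6,450 excess over £245,800 is £774; credit = £825 − £774 = £51. Childcare Subsidy: £252,250 is at or above £195,900, so the credit is £0. total £51 + £0 = £51
Sofia (£248,850): Heating Assistance Credit: 12% of the £3,050 excess over £245,800 is £366; credit = £825 − £366 = £459. Childcare Subsidy: £248,850 is at or above £195,900, so the credit is £0. total £459 + £0 = £459
Difference: |£51 − £459| = £408.

£408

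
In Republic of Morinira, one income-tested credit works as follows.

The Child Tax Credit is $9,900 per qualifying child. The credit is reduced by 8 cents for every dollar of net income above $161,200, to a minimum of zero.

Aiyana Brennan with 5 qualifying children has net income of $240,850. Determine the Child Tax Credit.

$43,128

Child Tax Credit: base = 5 × $9,900 = $49,500. 8% of the $79,650 excess over $161,200 is $6,372; credit = $49,500 − $6,372 = $43,128.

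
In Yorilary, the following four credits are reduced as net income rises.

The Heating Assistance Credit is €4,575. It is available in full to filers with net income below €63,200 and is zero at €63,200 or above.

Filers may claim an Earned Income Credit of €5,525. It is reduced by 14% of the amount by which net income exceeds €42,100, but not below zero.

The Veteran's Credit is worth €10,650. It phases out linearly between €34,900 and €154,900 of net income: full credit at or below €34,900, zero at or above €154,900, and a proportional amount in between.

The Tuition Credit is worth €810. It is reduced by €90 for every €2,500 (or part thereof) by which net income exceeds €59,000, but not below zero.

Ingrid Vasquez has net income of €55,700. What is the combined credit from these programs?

€17,810

Heating Assistance Credit: €55,700 is below the €63,200 cutoff, so the full €4,575 applies.
Earned Income Credit: 14% of the €13,600 excess over €42,100 is €1,904; credit = €5,525 − €1,904 = €3,621.
Veteran's Credit: €55,700 is €20,800 into a €120,000 phase-out range, leaving 99,200/120,000 of the credit: €10,650 × 99,200/120,000 = €8,804.
Tuition Credit: €55,700 is at or below the €59,000 threshold, so the full €810 applies.
Total: €4,575 + €3,621 + €8,804 + €810 = €17,810.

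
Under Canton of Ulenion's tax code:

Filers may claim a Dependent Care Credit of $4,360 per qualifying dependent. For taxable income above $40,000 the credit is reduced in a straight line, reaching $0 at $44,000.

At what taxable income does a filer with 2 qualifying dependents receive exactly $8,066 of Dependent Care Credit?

Full credit = 2 × $4,360 = $8,720.
$8,066 is 8,066/8,720 of the full $8,720, so 654/8,720 of the $4,000 range has been used: income = $40,000 + $4,000 × 654/8,720 = $40,300.

$40,300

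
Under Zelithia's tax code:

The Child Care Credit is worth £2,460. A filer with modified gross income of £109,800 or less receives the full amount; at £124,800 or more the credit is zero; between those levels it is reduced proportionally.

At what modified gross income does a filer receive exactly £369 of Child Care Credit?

£122,550

£369 is 369/2,460 of the full £2,460, so 2,091/2,460 of the £15,000 range has been used: income = £109,800 + £15,000 × 2,091/2,460 = £122,550.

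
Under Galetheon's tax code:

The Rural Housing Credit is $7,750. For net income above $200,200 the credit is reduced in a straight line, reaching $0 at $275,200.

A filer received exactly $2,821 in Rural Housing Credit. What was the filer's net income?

$247,900

$2,821 is 2,821/7,750 of the full $7,750, so 4,929/7,750 of the $75,000 range has been used: income = $200,200 + $75,000 × 4,929/7,750 = $247,900.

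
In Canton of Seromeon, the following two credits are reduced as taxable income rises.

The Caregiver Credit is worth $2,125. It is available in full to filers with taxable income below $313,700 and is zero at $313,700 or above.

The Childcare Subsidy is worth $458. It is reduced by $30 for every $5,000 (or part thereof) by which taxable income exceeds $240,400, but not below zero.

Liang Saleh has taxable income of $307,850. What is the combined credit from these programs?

$2,163

Caregiver Credit: $307,850 is below the $313,700 cutoff, so the full $2,125 applies.
Childcare Subsidy: income exceeds $240,400 by $67,450, which is 14 full-or-partial $5,000 increments; reduction = 14 × $30 = $420, leaving $38.
Total: $2,125 + $38 = $2,163.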